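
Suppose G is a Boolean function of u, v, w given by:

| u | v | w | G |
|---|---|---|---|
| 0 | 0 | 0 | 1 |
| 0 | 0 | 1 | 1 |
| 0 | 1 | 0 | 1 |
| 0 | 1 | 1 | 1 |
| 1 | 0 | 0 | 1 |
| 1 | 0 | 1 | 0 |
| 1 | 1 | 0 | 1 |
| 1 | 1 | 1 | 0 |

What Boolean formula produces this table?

The 0-rows are (1,0,1), (1,1,1). Take each as a conjunction (u·¬v·w, u·v·w), form their disjunction, and complement — that gives a formula that is 1 everywhere G is.

G(u, v, w) = not (((u and not v) and w) or ((u and v) and w))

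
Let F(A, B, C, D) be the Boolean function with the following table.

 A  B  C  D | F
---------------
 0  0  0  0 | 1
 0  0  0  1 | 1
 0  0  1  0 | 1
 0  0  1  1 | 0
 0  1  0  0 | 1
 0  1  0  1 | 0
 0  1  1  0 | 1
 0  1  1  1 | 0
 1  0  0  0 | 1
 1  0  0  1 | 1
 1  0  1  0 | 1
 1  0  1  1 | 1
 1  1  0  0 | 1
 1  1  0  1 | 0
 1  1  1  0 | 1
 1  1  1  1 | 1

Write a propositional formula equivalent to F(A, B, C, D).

F is 0 on only 4 rows — (0,0,1,1), (0,1,0,1), (0,1,1,1), (1,1,0,1). Writing each as a minterm (¬A·¬B·C·D, ¬A·B·¬C·D, ¬A·B·C·D, A·B·¬C·D) and OR-ing them characterizes exactly where F=0, so F is the negation of that disjunction.

F(A, B, C, D) = not ((((((not A and not B) and C) and D) or (((not A and B) and not C) and D)) or (((not A and B) and C) and D)) or (((A and B) and not C) and D))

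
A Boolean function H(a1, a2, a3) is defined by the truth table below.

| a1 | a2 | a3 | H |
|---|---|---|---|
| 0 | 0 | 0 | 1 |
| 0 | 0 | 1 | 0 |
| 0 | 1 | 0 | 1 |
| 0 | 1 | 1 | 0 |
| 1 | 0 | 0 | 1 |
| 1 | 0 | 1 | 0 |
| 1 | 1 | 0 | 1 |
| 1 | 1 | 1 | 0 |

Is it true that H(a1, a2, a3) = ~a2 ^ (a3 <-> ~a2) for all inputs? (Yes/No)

Test each input against both H and the formula:
  a1=0, a2=0, a3=0: formula gives 1, H = 1 ✓
  a1=0, a2=0, a3=1: formula gives 0, H = 0 ✓
  a1=0, a2=1, a3=0: formula gives 1, H = 1 ✓
  a1=0, a2=1, a3=1: formula gives 0, H = 0 ✓
  a1=1, a2=0, a3=0: formula gives 1, H = 1 ✓
  … (the remaining 3 rows also agree.)
No disagreement on any input; they are logically equivalent.

Yes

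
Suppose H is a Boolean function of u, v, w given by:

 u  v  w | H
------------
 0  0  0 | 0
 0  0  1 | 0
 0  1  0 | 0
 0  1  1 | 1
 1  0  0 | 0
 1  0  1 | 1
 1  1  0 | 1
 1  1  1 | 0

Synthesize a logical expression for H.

H=1 on 3 inputs: (0,1,1), (1,0,1), (1,1,0). Reading each as a conjunction of literals (¬u·v·w, u·¬v·w, u·v·¬w) and taking the OR gives the canonical DNF.

H(u, v, w) = (((not u and v) and w) or ((u and not v) and w)) or ((u and v) and not w)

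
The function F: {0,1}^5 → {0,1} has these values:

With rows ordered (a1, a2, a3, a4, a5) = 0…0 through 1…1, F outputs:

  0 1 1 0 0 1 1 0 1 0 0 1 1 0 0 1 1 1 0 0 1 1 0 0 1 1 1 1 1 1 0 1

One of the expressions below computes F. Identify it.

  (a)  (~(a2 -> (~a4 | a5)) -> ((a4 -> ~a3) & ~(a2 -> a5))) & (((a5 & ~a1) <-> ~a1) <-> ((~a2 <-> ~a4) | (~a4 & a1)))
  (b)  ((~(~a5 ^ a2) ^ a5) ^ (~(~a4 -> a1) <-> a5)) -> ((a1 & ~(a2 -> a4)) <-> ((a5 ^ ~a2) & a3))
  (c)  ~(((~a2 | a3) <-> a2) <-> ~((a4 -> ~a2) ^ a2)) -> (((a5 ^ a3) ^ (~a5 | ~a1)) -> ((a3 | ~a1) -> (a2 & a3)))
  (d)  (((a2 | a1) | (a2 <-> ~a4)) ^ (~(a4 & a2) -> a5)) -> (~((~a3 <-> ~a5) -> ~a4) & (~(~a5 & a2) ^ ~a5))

(b) fails at (0,0,0,0,0): the formula yields 1, F is 0.
(c) fails at (0,0,0,0,0): the formula yields 1, F is 0.
(d) fails at (0,0,0,0,0): the formula yields 1, F is 0.
(a) is the remaining candidate, and it agrees with F on all 32 inputs.

a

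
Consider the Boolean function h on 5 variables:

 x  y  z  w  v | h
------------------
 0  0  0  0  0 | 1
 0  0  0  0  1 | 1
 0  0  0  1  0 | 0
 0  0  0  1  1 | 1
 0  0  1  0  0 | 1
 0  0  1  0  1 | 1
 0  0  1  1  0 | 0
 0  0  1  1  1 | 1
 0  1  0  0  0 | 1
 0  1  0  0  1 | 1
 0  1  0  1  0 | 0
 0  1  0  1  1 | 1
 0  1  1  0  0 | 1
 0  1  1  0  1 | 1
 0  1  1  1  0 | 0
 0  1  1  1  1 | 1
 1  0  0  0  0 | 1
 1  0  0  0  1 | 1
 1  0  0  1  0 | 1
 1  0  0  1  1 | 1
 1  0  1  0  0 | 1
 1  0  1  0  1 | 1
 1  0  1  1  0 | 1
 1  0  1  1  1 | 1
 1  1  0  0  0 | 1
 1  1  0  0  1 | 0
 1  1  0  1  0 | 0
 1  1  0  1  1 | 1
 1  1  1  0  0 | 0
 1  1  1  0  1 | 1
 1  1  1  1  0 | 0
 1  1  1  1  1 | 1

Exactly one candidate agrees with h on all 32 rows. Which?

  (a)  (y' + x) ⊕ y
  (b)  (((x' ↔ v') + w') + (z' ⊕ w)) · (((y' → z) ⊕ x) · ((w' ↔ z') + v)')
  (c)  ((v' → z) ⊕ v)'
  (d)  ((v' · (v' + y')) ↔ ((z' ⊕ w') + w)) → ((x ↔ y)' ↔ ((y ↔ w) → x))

d

(a) disagrees with h on (0,0,0,1,0) (formula → 1, table → 0); rule it out.
(b) disagrees with h on (0,0,0,0,0) (formula → 0, table → 1); rule it out.
(c) disagrees with h on (0,0,0,1,0) (formula → 1, table → 0); rule it out.
Only (d) survives; checking it on all 32 rows confirms it matches h.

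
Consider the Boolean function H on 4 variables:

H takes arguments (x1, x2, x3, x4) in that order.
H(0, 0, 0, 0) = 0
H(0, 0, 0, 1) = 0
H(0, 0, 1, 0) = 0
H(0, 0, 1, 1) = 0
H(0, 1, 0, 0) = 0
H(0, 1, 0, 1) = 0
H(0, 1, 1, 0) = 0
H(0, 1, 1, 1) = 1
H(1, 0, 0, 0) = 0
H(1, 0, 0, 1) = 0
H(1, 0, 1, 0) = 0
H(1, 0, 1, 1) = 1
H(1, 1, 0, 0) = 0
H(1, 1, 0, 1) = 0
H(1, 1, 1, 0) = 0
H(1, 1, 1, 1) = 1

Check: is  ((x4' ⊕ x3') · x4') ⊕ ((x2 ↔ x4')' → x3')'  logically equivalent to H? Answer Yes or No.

No

Test each input against both H and the formula:
  x1=0, x2=0, x3=0, x4=0: formula gives 0, H = 0 ✓
  x1=0, x2=0, x3=0, x4=1: formula gives 0, H = 0 ✓
  x1=0, x2=0, x3=1, x4=0: formula gives 0, H = 0 ✓
  x1=0, x2=0, x3=1, x4=1: formula gives 0, H = 0 ✓
  …
  x1=0, x2=1, x3=1, x4=0: formula gives 1, but H = 0 ✗
A single disagreement suffices: at (0,1,1,0) they differ, so the formula does not compute H.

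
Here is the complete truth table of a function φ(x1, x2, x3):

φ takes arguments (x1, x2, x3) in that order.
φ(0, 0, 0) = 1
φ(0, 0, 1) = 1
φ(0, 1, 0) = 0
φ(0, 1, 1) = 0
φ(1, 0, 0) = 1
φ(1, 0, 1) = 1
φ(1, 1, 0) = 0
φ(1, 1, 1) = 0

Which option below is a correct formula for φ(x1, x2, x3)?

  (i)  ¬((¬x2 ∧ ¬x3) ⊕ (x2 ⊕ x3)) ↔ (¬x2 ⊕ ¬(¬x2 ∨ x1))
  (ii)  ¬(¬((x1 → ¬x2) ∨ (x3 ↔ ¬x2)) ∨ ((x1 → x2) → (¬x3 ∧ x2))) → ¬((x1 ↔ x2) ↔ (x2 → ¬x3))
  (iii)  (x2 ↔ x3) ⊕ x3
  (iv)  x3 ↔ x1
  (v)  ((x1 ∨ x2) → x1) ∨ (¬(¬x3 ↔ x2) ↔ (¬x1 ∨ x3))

(i) fails at (0,0,0): the formula yields 0, φ is 1.
(ii) fails at (0,0,0): the formula yields 0, φ is 1.
(iv) fails at (0,0,1): the formula yields 0, φ is 1.
(v) fails at (0,1,1): the formula yields 1, φ is 0.
That leaves (iii). Evaluating it on every row reproduces the table of φ exactly.

iii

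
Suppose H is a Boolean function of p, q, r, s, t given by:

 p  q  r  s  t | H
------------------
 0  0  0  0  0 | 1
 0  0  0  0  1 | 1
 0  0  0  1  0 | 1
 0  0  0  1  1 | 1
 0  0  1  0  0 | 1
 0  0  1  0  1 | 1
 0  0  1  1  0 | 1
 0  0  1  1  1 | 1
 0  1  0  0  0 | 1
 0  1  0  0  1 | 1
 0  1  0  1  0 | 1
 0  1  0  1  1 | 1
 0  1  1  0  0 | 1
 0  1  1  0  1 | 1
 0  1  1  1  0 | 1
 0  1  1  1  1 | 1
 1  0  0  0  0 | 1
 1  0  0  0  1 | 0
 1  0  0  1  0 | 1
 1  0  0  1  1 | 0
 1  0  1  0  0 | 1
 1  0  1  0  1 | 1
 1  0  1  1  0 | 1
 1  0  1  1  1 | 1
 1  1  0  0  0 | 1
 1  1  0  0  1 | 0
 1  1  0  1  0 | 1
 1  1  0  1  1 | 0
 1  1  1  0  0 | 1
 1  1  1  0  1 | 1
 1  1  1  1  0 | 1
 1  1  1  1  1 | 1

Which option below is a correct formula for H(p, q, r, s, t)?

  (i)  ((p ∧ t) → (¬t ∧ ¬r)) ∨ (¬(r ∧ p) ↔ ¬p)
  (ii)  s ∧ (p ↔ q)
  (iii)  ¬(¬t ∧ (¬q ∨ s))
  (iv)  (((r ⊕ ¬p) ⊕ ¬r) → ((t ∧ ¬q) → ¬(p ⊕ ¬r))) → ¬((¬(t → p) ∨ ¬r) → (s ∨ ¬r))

(ii) disagrees with H on (0,0,0,0,0) (formula → 0, table → 1); rule it out.
(iii) disagrees with H on (0,0,0,0,0) (formula → 0, table → 1); rule it out.
(iv) disagrees with H on (0,0,0,0,0) (formula → 0, table → 1); rule it out.
Only (i) survives; checking it on all 32 rows confirms it matches H.

i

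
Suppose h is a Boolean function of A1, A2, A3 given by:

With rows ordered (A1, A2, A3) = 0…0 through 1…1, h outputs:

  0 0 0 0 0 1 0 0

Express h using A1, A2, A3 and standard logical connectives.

h(A1, A2, A3) = (A1 ∧ ¬A2) ∧ A3

h is 1 on exactly one input, (1,0,1), whose minterm is A1·¬A2·A3. So h is just that conjunction.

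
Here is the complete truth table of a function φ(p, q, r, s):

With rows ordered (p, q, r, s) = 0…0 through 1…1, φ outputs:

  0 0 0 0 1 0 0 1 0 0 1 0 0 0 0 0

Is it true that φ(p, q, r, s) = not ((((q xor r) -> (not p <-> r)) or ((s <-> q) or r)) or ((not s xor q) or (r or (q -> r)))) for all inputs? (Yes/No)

Check the formula against φ row by row:
  p=0, q=0, r=0, s=0: formula gives 0, φ = 0 ✓
  p=0, q=0, r=0, s=1: formula gives 0, φ = 0 ✓
  p=0, q=0, r=1, s=0: formula gives 0, φ = 0 ✓
  p=0, q=0, r=1, s=1: formula gives 0, φ = 0 ✓
  …
  p=0, q=1, r=1, s=1: formula gives 0, but φ = 1 ✗
A single disagreement suffices: at (0,1,1,1) they differ, so the formula does not compute φ.

No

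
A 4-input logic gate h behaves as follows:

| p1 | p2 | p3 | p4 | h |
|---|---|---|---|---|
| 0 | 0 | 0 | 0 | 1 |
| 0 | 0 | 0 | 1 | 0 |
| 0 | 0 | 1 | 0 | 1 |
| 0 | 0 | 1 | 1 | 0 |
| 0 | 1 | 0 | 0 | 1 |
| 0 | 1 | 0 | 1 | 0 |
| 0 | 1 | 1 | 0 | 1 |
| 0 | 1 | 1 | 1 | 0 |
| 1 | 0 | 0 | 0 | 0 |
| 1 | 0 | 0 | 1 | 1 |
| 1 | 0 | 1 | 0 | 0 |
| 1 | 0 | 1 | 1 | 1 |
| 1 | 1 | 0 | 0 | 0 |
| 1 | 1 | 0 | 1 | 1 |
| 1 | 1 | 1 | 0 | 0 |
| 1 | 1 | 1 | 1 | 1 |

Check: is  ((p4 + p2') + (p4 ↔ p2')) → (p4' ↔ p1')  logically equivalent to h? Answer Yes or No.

Yes

Evaluate ((p4 + p2') + (p4 ↔ p2')) → (p4' ↔ p1') on each row and compare to h:
  p1=0, p2=0, p3=0, p4=0: formula gives 1, h = 1 ✓
  p1=0, p2=0, p3=0, p4=1: formula gives 0, h = 0 ✓
  p1=0, p2=0, p3=1, p4=0: formula gives 1, h = 1 ✓
  p1=0, p2=0, p3=1, p4=1: formula gives 0, h = 0 ✓
  …and likewise for the remaining 12 rows.
No disagreement on any input; they are logically equivalent.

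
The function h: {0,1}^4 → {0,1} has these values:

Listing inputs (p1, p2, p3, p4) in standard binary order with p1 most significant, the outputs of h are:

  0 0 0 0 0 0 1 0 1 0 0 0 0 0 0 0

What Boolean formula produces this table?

h(p1, p2, p3, p4) = (((~p1 & p2) & p3) & ~p4) | (((p1 & ~p2) & ~p3) & ~p4)

Collect the rows where h=1 — (0,1,1,0), (1,0,0,0) — and write one minterm per row: ¬p1·p2·p3·¬p4, p1·¬p2·¬p3·¬p4. Their union (logical OR) reproduces the table exactly.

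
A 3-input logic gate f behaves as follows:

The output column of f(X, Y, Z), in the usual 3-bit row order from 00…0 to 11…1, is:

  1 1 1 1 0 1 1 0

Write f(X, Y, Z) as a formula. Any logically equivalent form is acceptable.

f(X, Y, Z) = ¬(((X ∧ ¬Y) ∧ ¬Z) ∨ ((X ∧ Y) ∧ Z))

f is 0 on only 2 rows — (1,0,0), (1,1,1). Writing each as a minterm (X·¬Y·¬Z, X·Y·Z) and OR-ing them characterizes exactly where f=0, so f is the negation of that disjunction.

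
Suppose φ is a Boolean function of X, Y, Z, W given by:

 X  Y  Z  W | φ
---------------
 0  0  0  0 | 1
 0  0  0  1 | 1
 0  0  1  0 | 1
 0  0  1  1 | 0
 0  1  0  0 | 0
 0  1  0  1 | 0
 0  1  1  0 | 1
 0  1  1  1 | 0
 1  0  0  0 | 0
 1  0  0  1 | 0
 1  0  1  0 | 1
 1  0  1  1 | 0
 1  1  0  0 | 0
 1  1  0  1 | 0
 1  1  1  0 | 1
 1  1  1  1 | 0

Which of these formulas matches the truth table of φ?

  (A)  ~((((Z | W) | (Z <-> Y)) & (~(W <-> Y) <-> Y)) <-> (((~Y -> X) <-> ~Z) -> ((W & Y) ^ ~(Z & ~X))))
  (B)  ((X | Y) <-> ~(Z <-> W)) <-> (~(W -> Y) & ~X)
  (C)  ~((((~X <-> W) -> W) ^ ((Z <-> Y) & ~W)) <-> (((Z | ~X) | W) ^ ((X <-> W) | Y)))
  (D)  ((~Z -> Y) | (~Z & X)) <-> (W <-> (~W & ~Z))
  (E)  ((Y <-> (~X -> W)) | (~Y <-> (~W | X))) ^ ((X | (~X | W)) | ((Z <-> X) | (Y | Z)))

(A) fails at (0,0,0,0): the formula yields 0, φ is 1.
(B) fails at (0,0,0,0): the formula yields 0, φ is 1.
(C) fails at (0,0,0,0): the formula yields 0, φ is 1.
(E) fails at (0,0,0,0): the formula yields 0, φ is 1.
Only (D) survives; checking it on all 16 rows confirms it matches φ.

D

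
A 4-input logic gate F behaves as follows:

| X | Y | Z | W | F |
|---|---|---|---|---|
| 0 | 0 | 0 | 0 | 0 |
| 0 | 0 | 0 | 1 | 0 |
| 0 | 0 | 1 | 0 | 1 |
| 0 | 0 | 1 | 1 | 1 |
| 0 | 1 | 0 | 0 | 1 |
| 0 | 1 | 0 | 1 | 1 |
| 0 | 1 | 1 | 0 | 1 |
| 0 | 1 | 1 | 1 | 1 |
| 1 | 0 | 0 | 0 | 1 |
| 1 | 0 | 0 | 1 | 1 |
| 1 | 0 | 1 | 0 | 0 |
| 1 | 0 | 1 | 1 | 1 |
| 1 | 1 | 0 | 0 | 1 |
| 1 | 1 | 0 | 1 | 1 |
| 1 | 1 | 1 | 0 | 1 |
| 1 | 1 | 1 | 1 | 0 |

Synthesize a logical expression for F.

F(X, Y, Z, W) = ~((((((~X & ~Y) & ~Z) & ~W) | (((~X & ~Y) & ~Z) & W)) | (((X & ~Y) & Z) & ~W)) | (((X & Y) & Z) & W))

There are just 4 zero rows: (0,0,0,0), (0,0,0,1), (1,0,1,0), (1,1,1,1). Their minterms are ¬X·¬Y·¬Z·¬W, ¬X·¬Y·¬Z·W, X·¬Y·Z·¬W, X·Y·Z·W; the OR of those covers precisely the 0-outputs, and negating it yields F.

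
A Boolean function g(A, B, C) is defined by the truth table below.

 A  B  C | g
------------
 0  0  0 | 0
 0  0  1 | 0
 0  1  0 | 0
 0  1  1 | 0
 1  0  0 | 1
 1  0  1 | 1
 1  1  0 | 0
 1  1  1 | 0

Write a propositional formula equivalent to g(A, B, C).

The 1-rows are (1,0,0), (1,0,1). Each contributes one minterm — A·¬B·¬C; A·¬B·C — and their disjunction is a sum-of-products form of g.

g(A, B, C) = ((A and not B) and not C) or ((A and not B) and C)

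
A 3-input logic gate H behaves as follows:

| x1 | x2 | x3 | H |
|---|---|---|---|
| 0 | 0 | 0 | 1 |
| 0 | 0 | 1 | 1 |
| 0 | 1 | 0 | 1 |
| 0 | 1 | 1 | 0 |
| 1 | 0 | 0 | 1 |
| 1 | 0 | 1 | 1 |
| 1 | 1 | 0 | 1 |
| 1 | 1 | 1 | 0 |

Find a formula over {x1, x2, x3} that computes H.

The 0-rows are (0,1,1), (1,1,1). Take each as a conjunction (¬x1·x2·x3, x1·x2·x3), form their disjunction, and complement — that gives a formula that is 1 everywhere H is.

H(x1, x2, x3) = (((x1' · x2) · x3) + ((x1 · x2) · x3))'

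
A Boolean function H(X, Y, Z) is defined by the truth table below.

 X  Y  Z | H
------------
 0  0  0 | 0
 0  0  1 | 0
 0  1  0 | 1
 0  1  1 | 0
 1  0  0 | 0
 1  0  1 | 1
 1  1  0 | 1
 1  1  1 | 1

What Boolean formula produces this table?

H(X, Y, Z) = ((((not X and Y) and not Z) or ((X and not Y) and Z)) or ((X and Y) and not Z)) or ((X and Y) and Z)

H=1 on 4 inputs: (0,1,0), (1,0,1), (1,1,0), (1,1,1). Reading each as a conjunction of literals (¬X·Y·¬Z, X·¬Y·Z, X·Y·¬Z, X·Y·Z) and taking the OR gives the canonical DNF.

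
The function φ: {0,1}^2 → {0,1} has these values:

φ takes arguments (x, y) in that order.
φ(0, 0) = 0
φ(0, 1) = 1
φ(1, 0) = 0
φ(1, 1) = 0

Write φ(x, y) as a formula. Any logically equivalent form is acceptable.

φ(x, y) = ~x & y

1 only at (0,1): NOT x AND y.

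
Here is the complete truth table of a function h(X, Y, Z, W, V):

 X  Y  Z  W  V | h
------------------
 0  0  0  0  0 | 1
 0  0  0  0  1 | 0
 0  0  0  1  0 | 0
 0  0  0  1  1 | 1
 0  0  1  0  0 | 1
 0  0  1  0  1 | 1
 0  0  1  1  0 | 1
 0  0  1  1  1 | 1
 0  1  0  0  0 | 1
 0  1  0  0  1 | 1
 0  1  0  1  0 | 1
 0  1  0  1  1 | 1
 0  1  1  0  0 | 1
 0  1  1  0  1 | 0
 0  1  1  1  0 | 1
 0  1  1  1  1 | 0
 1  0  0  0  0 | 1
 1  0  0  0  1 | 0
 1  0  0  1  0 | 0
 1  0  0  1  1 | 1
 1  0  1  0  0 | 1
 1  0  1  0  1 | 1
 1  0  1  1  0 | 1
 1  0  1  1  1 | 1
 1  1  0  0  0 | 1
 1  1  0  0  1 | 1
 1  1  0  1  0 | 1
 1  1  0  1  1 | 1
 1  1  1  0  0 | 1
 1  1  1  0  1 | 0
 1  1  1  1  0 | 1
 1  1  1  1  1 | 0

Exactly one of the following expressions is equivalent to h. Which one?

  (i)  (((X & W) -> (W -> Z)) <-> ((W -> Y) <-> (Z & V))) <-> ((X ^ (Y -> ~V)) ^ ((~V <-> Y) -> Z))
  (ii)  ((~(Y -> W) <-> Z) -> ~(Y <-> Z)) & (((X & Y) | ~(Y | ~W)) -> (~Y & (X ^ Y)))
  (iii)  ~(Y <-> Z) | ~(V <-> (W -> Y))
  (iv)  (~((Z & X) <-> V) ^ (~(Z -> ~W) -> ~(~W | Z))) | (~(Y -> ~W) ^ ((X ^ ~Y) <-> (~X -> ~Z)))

(i): at (0,0,1,0,1) it gives 0, but h = 1 — eliminated.
(ii): at (0,0,0,0,0) it gives 0, but h = 1 — eliminated.
(iv): at (0,0,0,0,1) it gives 1, but h = 0 — eliminated.
Only (iii) survives; checking it on all 32 rows confirms it matches h.

iii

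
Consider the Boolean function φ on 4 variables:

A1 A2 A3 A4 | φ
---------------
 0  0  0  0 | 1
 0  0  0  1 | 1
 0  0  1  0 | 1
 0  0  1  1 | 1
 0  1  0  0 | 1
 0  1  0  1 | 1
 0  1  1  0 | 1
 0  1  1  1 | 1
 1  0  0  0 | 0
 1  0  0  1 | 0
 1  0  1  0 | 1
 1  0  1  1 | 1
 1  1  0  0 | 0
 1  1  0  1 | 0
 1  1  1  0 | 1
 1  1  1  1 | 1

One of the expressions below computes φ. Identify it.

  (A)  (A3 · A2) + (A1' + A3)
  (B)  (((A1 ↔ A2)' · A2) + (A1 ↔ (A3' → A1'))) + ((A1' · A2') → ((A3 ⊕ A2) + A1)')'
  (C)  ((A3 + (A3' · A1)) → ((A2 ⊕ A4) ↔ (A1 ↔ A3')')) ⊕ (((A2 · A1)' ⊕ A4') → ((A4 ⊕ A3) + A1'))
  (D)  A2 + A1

(B) fails at (0,0,0,0): the formula yields 0, φ is 1.
(C) fails at (0,0,0,0): the formula yields 0, φ is 1.
(D) fails at (0,0,0,0): the formula yields 0, φ is 1.
(A) is the remaining candidate, and it agrees with φ on all 16 inputs.

A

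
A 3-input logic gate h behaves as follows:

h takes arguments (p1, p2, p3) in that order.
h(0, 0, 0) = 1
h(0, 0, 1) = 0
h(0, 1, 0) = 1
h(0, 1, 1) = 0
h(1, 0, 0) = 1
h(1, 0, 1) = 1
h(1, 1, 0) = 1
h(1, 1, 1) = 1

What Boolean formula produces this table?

h(p1, p2, p3) = (((p1' · p2') · p3) + ((p1' · p2) · p3))'

There are just 2 zero rows: (0,0,1), (0,1,1). Their minterms are ¬p1·¬p2·p3, ¬p1·p2·p3; the OR of those covers precisely the 0-outputs, and negating it yields h.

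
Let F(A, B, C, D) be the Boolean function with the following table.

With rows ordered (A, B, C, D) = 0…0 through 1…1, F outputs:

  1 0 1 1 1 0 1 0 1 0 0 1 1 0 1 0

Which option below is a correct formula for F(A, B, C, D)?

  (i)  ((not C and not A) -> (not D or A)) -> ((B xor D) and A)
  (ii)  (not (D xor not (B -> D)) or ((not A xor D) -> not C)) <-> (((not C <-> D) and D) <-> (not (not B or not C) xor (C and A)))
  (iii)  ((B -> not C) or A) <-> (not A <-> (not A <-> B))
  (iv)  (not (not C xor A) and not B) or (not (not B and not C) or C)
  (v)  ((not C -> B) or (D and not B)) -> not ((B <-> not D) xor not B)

ii

(i) disagrees with F on (0,0,0,0) (formula → 0, table → 1); rule it out.
(iii) disagrees with F on (0,0,0,0) (formula → 0, table → 1); rule it out.
(iv) disagrees with F on (0,0,0,0) (formula → 0, table → 1); rule it out.
(v) disagrees with F on (0,0,0,1) (formula → 1, table → 0); rule it out.
That leaves (ii). Evaluating it on every row reproduces the table of F exactly.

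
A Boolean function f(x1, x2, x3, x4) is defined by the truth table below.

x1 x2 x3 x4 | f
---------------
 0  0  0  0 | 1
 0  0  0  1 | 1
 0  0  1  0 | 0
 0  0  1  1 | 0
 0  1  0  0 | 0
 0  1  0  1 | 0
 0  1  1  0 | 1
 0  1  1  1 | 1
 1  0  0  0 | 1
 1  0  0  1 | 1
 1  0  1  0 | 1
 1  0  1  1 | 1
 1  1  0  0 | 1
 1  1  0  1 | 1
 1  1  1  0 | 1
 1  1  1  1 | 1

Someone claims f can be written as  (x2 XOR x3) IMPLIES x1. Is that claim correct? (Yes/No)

Check the formula against f row by row:
  x1=0, x2=0, x3=0, x4=0: formula gives 1, f = 1 ✓
  x1=0, x2=0, x3=0, x4=1: formula gives 1, f = 1 ✓
  x1=0, x2=0, x3=1, x4=0: formula gives 0, f = 0 ✓
  x1=0, x2=0, x3=1, x4=1: formula gives 0, f = 0 ✓
  … (the remaining 12 rows also agree.)
No disagreement on any input; they are logically equivalent.

Yes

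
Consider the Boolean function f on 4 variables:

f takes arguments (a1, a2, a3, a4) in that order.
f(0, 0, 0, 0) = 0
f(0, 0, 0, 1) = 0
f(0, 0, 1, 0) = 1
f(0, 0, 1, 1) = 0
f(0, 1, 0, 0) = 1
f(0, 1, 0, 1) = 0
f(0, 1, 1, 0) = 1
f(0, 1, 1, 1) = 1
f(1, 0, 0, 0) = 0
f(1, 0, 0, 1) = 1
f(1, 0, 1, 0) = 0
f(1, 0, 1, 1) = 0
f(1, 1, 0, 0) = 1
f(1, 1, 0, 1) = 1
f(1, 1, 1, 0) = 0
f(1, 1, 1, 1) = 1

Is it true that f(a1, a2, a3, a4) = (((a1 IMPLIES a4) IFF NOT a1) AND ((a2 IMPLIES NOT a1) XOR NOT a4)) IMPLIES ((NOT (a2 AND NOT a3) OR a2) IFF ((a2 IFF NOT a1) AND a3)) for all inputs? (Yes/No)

Check the formula against f row by row:
  a1=0, a2=0, a3=0, a4=0: formula gives 1, but f = 0 ✗
A single disagreement suffices: at (0,0,0,0) they differ, so the formula does not compute f.

No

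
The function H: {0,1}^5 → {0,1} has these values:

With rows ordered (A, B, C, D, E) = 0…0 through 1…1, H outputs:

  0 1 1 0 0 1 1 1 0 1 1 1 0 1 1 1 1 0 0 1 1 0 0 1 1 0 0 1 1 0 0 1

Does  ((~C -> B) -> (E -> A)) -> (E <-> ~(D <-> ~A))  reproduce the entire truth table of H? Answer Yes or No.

Yes

Check the formula against H row by row:
  A=0, B=0, C=0, D=0, E=0: formula gives 0, H = 0 ✓
  A=0, B=0, C=0, D=0, E=1: formula gives 1, H = 1 ✓
  A=0, B=0, C=0, D=1, E=0: formula gives 1, H = 1 ✓
  A=0, B=0, C=0, D=1, E=1: formula gives 0, H = 0 ✓
  …and likewise for the remaining 28 rows.
No disagreement on any input; they are logically equivalent.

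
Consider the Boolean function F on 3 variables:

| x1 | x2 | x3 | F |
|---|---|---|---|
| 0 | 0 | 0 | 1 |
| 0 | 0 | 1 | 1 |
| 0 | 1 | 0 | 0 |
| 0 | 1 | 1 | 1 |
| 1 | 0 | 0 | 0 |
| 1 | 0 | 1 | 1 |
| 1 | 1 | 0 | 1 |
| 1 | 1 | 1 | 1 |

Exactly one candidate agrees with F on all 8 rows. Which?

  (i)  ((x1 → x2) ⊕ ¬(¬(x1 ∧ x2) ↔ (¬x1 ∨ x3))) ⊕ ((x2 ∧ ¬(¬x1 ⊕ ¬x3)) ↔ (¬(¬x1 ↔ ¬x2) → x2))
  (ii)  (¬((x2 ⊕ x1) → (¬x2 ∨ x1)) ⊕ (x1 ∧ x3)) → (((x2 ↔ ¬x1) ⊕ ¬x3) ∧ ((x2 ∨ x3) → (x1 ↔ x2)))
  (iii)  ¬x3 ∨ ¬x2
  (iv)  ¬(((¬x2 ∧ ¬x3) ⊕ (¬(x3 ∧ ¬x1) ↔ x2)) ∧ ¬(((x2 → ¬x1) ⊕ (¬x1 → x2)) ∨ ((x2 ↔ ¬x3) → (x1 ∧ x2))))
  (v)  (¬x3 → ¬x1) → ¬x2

(ii): at (0,1,1) it gives 0, but F = 1 — eliminated.
(iii): at (0,1,0) it gives 1, but F = 0 — eliminated.
(iv): at (1,0,0) it gives 1, but F = 0 — eliminated.
(v): at (0,1,1) it gives 0, but F = 1 — eliminated.
(i) is the remaining candidate, and it agrees with F on all 8 inputs.

i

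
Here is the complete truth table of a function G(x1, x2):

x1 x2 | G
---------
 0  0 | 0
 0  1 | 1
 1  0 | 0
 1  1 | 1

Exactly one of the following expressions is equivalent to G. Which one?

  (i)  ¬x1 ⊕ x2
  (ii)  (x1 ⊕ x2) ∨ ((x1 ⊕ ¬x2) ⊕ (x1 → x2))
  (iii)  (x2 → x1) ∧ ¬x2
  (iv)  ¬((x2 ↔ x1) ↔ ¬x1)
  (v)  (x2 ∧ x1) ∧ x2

iv

(i): at (0,0) it gives 1, but G = 0 — eliminated.
(ii): at (1,0) it gives 1, but G = 0 — eliminated.
(iii): at (0,0) it gives 1, but G = 0 — eliminated.
(v): at (0,1) it gives 0, but G = 1 — eliminated.
(iv) is the remaining candidate, and it agrees with G on all 4 inputs.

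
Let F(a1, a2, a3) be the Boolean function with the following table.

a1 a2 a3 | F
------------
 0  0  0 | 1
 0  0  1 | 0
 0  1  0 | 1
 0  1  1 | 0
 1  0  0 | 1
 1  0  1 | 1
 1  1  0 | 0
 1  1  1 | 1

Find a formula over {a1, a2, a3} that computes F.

F(a1, a2, a3) = ~((((~a1 & ~a2) & a3) | ((~a1 & a2) & a3)) | ((a1 & a2) & ~a3))

The 0-rows are (0,0,1), (0,1,1), (1,1,0). Take each as a conjunction (¬a1·¬a2·a3, ¬a1·a2·a3, a1·a2·¬a3), form their disjunction, and complement — that gives a formula that is 1 everywhere F is.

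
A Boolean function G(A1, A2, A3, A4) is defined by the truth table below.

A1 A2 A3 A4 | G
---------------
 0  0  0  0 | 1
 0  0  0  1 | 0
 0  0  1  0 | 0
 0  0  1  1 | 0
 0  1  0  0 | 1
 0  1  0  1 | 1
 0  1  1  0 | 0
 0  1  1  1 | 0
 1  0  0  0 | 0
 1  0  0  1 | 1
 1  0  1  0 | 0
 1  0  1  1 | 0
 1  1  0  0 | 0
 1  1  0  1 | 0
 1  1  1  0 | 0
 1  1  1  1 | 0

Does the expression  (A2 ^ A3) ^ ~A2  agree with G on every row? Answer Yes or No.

No

Evaluate (A2 ^ A3) ^ ~A2 on each row and compare to G:
  A1=0, A2=0, A3=0, A4=0: formula gives 1, G = 1 ✓
  A1=0, A2=0, A3=0, A4=1: formula gives 1, but G = 0 ✗
Since they disagree at (0,0,0,1), the expression is not a correct formula for G.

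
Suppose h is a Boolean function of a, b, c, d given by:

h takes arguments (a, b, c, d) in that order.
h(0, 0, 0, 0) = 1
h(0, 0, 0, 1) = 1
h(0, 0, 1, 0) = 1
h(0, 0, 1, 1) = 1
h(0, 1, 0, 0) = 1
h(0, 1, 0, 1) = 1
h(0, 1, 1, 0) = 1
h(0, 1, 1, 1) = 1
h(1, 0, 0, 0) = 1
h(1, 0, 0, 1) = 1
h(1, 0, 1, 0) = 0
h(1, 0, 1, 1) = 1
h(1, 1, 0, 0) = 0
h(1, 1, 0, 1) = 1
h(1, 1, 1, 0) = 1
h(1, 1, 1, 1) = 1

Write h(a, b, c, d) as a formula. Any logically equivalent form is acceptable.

h is 0 on only 2 rows — (1,0,1,0), (1,1,0,0). Writing each as a minterm (a·¬b·c·¬d, a·b·¬c·¬d) and OR-ing them characterizes exactly where h=0, so h is the negation of that disjunction.

h(a, b, c, d) = not ((((a and not b) and c) and not d) or (((a and b) and not c) and not d))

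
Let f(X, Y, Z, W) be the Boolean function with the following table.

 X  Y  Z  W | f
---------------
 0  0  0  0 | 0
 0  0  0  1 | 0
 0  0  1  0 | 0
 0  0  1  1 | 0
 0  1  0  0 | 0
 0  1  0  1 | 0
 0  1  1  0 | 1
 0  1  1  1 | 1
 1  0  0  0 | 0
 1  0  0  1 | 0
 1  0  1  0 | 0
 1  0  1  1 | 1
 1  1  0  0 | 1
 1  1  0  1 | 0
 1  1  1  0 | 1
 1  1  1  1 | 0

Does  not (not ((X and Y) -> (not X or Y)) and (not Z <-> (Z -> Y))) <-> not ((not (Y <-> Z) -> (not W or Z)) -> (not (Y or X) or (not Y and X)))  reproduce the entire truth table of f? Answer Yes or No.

Check the formula against f row by row:
  X=0, Y=0, Z=0, W=0: formula gives 0, f = 0 ✓
  X=0, Y=0, Z=0, W=1: formula gives 0, f = 0 ✓
  X=0, Y=0, Z=1, W=0: formula gives 0, f = 0 ✓
  X=0, Y=0, Z=1, W=1: formula gives 0, f = 0 ✓
  X=0, Y=1, Z=0, W=0: formula gives 1, but f = 0 ✗
Since they disagree at (0,1,0,0), the expression is not a correct formula for f.

No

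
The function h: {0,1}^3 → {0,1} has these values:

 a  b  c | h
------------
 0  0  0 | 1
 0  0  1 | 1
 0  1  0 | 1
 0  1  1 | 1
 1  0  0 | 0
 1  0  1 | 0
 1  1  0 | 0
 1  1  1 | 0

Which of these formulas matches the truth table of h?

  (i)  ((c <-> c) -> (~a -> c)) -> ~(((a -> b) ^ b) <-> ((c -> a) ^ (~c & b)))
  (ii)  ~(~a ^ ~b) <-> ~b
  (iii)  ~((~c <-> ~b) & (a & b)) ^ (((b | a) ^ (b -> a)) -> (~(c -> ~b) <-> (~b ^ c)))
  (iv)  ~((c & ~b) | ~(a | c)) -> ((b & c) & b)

(i) disagrees with h on (0,1,1) (formula → 0, table → 1); rule it out.
(iii) disagrees with h on (0,0,1) (formula → 0, table → 1); rule it out.
(iv) disagrees with h on (1,0,1) (formula → 1, table → 0); rule it out.
That leaves (ii). Evaluating it on every row reproduces the table of h exactly.

ii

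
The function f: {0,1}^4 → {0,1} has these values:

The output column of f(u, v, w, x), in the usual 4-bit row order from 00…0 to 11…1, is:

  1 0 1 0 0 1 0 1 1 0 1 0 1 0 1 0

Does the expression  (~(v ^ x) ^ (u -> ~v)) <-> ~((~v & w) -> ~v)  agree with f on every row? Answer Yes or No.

Yes

Evaluate (~(v ^ x) ^ (u -> ~v)) <-> ~((~v & w) -> ~v) on each row and compare to f:
  u=0, v=0, w=0, x=0: formula gives 1, f = 1 ✓
  u=0, v=0, w=0, x=1: formula gives 0, f = 0 ✓
  u=0, v=0, w=1, x=0: formula gives 1, f = 1 ✓
  u=0, v=0, w=1, x=1: formula gives 0, f = 0 ✓
  …and likewise for the remaining 12 rows.
No disagreement on any input; they are logically equivalent.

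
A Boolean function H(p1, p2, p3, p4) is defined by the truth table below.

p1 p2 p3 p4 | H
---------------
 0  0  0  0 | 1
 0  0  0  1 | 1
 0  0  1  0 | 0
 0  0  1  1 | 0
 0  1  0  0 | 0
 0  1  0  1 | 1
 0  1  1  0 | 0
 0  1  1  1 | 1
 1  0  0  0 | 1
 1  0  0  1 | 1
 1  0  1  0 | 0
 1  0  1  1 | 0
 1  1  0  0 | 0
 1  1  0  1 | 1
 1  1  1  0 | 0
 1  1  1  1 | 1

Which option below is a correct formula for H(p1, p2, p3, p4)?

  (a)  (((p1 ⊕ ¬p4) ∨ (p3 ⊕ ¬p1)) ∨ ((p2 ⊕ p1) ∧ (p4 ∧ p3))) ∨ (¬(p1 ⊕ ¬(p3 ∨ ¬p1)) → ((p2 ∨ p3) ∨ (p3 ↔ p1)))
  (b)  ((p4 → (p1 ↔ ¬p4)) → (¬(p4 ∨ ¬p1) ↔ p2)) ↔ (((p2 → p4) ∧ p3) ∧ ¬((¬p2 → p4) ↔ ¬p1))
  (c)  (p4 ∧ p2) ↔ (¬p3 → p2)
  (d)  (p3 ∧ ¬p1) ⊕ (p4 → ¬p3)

c

(a) disagrees with H on (0,0,1,0) (formula → 1, table → 0); rule it out.
(b) disagrees with H on (0,0,0,0) (formula → 0, table → 1); rule it out.
(d) disagrees with H on (0,0,1,1) (formula → 1, table → 0); rule it out.
That leaves (c). Evaluating it on every row reproduces the table of H exactly.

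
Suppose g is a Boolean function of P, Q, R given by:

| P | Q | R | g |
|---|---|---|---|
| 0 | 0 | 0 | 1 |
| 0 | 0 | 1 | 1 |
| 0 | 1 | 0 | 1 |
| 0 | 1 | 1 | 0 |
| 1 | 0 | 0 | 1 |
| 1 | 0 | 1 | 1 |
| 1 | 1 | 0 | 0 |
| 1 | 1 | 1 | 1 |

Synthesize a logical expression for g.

g(P, Q, R) = ¬(((¬P ∧ Q) ∧ R) ∨ ((P ∧ Q) ∧ ¬R))

There are just 2 zero rows: (0,1,1), (1,1,0). Their minterms are ¬P·Q·R, P·Q·¬R; the OR of those covers precisely the 0-outputs, and negating it yields g.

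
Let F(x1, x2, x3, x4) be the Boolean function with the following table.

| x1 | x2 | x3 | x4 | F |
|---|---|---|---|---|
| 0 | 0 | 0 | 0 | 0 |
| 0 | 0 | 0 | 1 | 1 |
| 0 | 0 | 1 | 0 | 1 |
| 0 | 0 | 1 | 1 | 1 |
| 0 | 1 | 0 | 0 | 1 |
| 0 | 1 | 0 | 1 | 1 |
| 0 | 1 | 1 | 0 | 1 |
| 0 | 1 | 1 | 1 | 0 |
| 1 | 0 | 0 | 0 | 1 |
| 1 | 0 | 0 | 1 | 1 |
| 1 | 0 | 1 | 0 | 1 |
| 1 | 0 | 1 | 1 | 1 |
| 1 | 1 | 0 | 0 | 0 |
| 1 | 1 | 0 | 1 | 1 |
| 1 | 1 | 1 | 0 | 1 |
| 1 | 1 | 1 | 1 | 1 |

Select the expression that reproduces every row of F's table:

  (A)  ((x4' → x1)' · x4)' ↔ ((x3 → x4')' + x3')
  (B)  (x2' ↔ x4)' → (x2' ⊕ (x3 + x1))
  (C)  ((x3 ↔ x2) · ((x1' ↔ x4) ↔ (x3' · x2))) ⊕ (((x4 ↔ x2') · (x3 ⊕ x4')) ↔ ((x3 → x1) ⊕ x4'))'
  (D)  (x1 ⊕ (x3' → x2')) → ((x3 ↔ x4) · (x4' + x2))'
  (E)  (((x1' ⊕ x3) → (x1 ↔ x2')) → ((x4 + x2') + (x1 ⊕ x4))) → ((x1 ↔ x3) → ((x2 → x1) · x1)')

D

(A) disagrees with F on (0,0,0,0) (formula → 1, table → 0); rule it out.
(B) disagrees with F on (0,0,0,0) (formula → 1, table → 0); rule it out.
(C) disagrees with F on (0,0,0,0) (formula → 1, table → 0); rule it out.
(E) disagrees with F on (0,0,0,0) (formula → 1, table → 0); rule it out.
That leaves (D). Evaluating it on every row reproduces the table of F exactly.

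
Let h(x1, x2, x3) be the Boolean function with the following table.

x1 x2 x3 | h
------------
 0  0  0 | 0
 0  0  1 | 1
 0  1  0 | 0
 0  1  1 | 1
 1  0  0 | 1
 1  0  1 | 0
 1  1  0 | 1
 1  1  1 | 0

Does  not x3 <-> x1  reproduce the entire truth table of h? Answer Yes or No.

Evaluate not x3 <-> x1 on each row and compare to h:
  x1=0, x2=0, x3=0: formula gives 0, h = 0 ✓
  x1=0, x2=0, x3=1: formula gives 1, h = 1 ✓
  x1=0, x2=1, x3=0: formula gives 0, h = 0 ✓
  x1=0, x2=1, x3=1: formula gives 1, h = 1 ✓
  x1=1, x2=0, x3=0: formula gives 1, h = 1 ✓
  … (the remaining 3 rows also agree.)
No disagreement on any input; they are logically equivalent.

Yes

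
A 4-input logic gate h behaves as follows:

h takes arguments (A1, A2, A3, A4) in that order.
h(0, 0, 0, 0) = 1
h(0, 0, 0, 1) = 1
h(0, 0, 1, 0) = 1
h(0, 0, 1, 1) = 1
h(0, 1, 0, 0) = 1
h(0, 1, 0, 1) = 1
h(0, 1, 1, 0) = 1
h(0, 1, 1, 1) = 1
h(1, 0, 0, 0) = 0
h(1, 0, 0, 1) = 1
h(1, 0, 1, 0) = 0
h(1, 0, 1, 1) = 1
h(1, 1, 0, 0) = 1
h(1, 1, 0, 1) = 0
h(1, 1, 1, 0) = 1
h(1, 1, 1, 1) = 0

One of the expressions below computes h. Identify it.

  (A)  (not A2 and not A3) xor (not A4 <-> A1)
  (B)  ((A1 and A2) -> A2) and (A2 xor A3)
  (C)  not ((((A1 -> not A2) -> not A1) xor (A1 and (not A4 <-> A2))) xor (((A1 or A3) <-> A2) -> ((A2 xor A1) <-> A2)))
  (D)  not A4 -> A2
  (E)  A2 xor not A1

(A): at (0,0,0,1) it gives 0, but h = 1 — eliminated.
(B): at (0,0,0,0) it gives 0, but h = 1 — eliminated.
(D): at (0,0,0,0) it gives 0, but h = 1 — eliminated.
(E): at (0,1,0,0) it gives 0, but h = 1 — eliminated.
That leaves (C). Evaluating it on every row reproduces the table of h exactly.

C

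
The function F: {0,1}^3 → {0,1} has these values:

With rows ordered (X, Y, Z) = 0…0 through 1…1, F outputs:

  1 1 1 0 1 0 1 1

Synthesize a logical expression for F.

F is 0 on only 2 rows — (0,1,1), (1,0,1). Writing each as a minterm (¬X·Y·Z, X·¬Y·Z) and OR-ing them characterizes exactly where F=0, so F is the negation of that disjunction.

F(X, Y, Z) = (((X' · Y) · Z) + ((X · Y') · Z))'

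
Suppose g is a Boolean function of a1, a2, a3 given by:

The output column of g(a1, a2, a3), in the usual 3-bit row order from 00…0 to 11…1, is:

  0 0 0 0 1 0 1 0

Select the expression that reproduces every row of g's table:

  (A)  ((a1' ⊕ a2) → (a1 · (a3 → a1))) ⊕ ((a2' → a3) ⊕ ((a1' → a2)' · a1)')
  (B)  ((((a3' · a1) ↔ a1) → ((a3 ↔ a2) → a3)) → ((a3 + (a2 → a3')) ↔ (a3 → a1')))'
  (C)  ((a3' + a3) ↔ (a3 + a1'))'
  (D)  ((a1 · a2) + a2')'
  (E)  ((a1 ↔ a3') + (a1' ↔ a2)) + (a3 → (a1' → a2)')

C

(A) disagrees with g on (0,0,0) (formula → 1, table → 0); rule it out.
(B) disagrees with g on (1,0,0) (formula → 0, table → 1); rule it out.
(D) disagrees with g on (0,1,0) (formula → 1, table → 0); rule it out.
(E) disagrees with g on (0,0,0) (formula → 1, table → 0); rule it out.
That leaves (C). Evaluating it on every row reproduces the table of g exactly.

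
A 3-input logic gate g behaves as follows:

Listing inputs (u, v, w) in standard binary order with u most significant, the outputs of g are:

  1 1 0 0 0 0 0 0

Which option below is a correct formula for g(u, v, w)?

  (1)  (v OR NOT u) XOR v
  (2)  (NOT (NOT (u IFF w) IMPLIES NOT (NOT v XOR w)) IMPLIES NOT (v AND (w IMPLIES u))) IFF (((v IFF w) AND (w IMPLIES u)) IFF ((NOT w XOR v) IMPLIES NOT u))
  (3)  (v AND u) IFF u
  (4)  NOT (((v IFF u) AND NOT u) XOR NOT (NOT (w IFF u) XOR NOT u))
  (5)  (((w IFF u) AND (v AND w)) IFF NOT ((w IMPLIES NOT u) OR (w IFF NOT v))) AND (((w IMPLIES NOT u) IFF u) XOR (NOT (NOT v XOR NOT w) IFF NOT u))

1

(2) fails at (0,0,1): the formula yields 0, g is 1.
(3) fails at (0,1,0): the formula yields 1, g is 0.
(4) fails at (0,0,0): the formula yields 0, g is 1.
(5) fails at (0,0,1): the formula yields 0, g is 1.
(1) is the remaining candidate, and it agrees with g on all 8 inputs.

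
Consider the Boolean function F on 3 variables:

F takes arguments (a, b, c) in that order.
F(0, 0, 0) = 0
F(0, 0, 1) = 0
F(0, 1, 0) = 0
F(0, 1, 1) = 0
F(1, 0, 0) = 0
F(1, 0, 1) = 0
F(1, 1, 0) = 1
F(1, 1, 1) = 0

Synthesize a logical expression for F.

F is 1 on exactly one input, (1,1,0), whose minterm is a·b·¬c. So F is just that conjunction.

F(a, b, c) = (a and b) and not c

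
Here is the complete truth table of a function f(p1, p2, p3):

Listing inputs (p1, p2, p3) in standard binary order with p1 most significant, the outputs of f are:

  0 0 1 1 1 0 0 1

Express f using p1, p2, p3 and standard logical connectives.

Collect the rows where f=1 — (0,1,0), (0,1,1), (1,0,0), (1,1,1) — and write one minterm per row: ¬p1·p2·¬p3, ¬p1·p2·p3, p1·¬p2·¬p3, p1·p2·p3. Their union (logical OR) reproduces the table exactly.

f(p1, p2, p3) = ((((not p1 and p2) and not p3) or ((not p1 and p2) and p3)) or ((p1 and not p2) and not p3)) or ((p1 and p2) and p3)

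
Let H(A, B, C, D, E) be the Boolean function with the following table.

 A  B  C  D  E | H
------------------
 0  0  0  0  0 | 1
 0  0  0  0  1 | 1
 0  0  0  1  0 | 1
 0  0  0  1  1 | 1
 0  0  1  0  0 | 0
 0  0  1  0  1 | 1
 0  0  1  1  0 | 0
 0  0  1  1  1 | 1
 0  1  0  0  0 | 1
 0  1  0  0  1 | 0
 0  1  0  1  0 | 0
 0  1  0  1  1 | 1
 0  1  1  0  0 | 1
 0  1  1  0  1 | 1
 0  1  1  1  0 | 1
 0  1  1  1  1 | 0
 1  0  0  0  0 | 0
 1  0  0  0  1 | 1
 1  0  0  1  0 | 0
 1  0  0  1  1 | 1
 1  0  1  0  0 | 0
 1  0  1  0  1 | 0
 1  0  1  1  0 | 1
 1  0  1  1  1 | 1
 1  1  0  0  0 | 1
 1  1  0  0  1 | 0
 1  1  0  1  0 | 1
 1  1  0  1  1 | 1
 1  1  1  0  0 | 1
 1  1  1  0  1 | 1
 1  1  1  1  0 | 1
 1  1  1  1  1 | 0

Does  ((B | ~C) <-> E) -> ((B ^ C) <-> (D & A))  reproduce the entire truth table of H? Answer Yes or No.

No

Evaluate ((B | ~C) <-> E) -> ((B ^ C) <-> (D & A)) on each row and compare to H:
  A=0, B=0, C=0, D=0, E=0: formula gives 1, H = 1 ✓
  A=0, B=0, C=0, D=0, E=1: formula gives 1, H = 1 ✓
  A=0, B=0, C=0, D=1, E=0: formula gives 1, H = 1 ✓
  A=0, B=0, C=0, D=1, E=1: formula gives 1, H = 1 ✓
  …
  A=0, B=1, C=0, D=1, E=0: formula gives 1, but H = 0 ✗
A single disagreement suffices: at (0,1,0,1,0) they differ, so the formula does not compute H.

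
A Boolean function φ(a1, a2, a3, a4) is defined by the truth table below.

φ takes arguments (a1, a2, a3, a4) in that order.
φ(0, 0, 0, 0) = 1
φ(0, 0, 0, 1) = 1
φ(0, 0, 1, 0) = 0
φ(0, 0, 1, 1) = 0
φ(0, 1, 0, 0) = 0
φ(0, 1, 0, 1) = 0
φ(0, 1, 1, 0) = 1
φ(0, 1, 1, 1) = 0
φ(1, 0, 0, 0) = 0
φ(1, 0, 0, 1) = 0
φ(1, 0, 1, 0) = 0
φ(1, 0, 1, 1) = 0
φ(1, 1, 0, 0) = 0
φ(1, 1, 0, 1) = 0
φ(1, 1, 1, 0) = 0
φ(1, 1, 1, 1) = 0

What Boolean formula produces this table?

φ(a1, a2, a3, a4) = ((((not a1 and not a2) and not a3) and not a4) or (((not a1 and not a2) and not a3) and a4)) or (((not a1 and a2) and a3) and not a4)

The 1-rows are (0,0,0,0), (0,0,0,1), (0,1,1,0). Each contributes one minterm — ¬a1·¬a2·¬a3·¬a4; ¬a1·¬a2·¬a3·a4; ¬a1·a2·a3·¬a4 — and their disjunction is a sum-of-products form of φ.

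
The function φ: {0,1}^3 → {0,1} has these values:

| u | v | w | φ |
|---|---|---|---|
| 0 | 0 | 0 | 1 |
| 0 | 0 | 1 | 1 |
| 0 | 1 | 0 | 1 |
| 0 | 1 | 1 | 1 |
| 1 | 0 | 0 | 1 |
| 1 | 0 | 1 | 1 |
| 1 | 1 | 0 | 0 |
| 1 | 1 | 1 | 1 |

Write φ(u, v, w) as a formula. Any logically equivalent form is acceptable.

Only row (1,1,0) gives 0. So φ is 1 everywhere except there — the complement of the minterm u·v·¬w.

φ(u, v, w) = ~((u & v) & ~w)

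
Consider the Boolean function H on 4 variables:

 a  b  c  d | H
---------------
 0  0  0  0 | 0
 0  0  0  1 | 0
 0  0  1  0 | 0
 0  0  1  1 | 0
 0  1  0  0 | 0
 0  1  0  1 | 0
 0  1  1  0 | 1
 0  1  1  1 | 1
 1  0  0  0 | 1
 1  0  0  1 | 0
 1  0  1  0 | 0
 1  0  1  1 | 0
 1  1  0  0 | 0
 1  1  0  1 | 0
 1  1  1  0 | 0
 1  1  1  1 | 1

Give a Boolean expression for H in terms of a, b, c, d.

The 1-rows are (0,1,1,0), (0,1,1,1), (1,0,0,0), (1,1,1,1). Each contributes one minterm — ¬a·b·c·¬d; ¬a·b·c·d; a·¬b·¬c·¬d; a·b·c·d — and their disjunction is a sum-of-products form of H.

H(a, b, c, d) = (((((not a and b) and c) and not d) or (((not a and b) and c) and d)) or (((a and not b) and not c) and not d)) or (((a and b) and c) and d)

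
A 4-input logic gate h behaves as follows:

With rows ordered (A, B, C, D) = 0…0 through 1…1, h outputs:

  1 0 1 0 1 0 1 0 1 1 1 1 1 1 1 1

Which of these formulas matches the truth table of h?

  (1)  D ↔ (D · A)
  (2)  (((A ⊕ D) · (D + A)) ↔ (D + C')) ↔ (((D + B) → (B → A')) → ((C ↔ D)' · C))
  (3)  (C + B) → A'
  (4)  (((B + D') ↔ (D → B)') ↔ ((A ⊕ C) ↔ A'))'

1

(2): at (1,0,0,0) it gives 0, but h = 1 — eliminated.
(3): at (0,0,0,1) it gives 1, but h = 0 — eliminated.
(4): at (0,0,0,0) it gives 0, but h = 1 — eliminated.
Only (1) survives; checking it on all 16 rows confirms it matches h.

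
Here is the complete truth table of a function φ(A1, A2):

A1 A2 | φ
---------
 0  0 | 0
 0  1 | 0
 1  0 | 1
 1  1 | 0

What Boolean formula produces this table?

φ(A1, A2) = A1 ∧ ¬A2

1 only at (1,0): A1 AND NOT A2.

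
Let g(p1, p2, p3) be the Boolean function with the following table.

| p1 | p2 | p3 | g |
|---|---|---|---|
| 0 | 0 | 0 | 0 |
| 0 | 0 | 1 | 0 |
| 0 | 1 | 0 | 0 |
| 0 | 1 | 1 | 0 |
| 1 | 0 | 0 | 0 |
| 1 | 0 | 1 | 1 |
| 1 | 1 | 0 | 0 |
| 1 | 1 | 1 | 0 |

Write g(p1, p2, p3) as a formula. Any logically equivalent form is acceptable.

g(p1, p2, p3) = (p1 ∧ ¬p2) ∧ p3

g is 1 on exactly one input, (1,0,1), whose minterm is p1·¬p2·p3. So g is just that conjunction.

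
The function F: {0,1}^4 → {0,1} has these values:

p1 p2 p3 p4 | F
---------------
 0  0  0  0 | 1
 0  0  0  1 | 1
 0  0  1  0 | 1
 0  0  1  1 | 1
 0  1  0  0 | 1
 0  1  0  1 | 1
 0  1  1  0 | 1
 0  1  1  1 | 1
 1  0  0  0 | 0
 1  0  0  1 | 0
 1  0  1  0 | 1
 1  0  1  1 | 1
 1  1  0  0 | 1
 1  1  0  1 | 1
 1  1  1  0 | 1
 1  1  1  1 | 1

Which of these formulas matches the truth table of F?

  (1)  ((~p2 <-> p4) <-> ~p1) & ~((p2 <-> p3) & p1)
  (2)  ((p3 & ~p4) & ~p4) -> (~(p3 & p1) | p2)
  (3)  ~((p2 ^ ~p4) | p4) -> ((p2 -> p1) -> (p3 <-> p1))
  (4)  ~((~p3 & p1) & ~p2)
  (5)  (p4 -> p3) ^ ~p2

4

(1) fails at (0,0,0,0): the formula yields 0, F is 1.
(2) fails at (1,0,0,0): the formula yields 1, F is 0.
(3) fails at (1,0,0,0): the formula yields 1, F is 0.
(5) fails at (0,0,0,0): the formula yields 0, F is 1.
(4) is the remaining candidate, and it agrees with F on all 16 inputs.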